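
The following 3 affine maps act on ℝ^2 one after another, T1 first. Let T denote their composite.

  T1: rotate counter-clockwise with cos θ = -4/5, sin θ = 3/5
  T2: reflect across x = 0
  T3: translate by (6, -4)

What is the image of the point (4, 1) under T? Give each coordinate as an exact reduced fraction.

T(p) = (49/5, -12/5)

T1 rotate counter-clockwise with cos θ = -4/5, sin θ = 3/5: (4, 1) → (-19/5, 8/5)
T2 reflect across x = 0: (-19/5, 8/5) → (19/5, 8/5)
T3 translate by (6, -4): (19/5, 8/5) → (49/5, -12/5)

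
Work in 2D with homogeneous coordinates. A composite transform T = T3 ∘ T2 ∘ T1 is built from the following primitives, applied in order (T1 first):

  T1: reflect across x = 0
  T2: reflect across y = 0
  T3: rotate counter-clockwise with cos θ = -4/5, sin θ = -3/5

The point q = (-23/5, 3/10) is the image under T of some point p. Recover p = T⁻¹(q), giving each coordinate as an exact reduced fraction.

p = (-7/2, 3)

T1 = [-1 0 0; 0 1 0; 0 0 1]
T2·T1 = [-1 0 0; 0 -1 0; 0 0 1]
T3·…·T1 = [4/5 -3/5 0; 3/5 4/5 0; 0 0 1]
det M = 1; M⁻¹ = [4/5 3/5 0; -3/5 4/5 0; 0 0 1]
M⁻¹ · (-23/5, 3/10)ᵀ = (-7/2, 3)ᵀ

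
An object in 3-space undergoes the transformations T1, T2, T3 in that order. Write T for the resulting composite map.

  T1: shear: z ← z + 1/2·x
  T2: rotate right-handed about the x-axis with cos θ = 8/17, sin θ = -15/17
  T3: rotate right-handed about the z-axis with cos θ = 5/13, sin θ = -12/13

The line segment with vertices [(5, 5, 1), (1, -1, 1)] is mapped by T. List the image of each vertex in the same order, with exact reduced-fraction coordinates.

T1 shear: z ← z + 1/2·x: (5, 5, 1) → (5, 5, 7/2); (1, -1, 1) → (1, -1, 3/2)
T2 rotate right-handed about the x-axis with cos θ = 8/17, sin θ = -15/17: (5, 5, 7/2) → (5, 185/34, -47/17); (1, -1, 3/2) → (1, 29/34, 27/17)
T3 rotate right-handed about the z-axis with cos θ = 5/13, sin θ = -12/13: (5, 185/34, -47/17) → (1535/221, -1115/442, -47/17); (1, 29/34, 27/17) → (259/221, -263/442, 27/17)

image vertices: (1535/221, -1115/442, -47/17), (259/221, -263/442, 27/17)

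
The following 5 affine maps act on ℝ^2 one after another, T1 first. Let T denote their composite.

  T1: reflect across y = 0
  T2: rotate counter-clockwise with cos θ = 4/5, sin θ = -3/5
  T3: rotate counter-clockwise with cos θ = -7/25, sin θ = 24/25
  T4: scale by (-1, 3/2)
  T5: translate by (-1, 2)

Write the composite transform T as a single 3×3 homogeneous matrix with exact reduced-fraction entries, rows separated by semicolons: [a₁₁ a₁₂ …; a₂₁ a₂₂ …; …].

T1 = [1 0 0; 0 -1 0; 0 0 1]
T2·T1 = [4/5 -3/5 0; -3/5 -4/5 0; 0 0 1]
T3·…·T1 = [44/125 117/125 0; 117/125 -44/125 0; 0 0 1]
T4·…·T1 = [-44/125 -117/125 0; 351/250 -66/125 0; 0 0 1]
T5·…·T1 = [-44/125 -117/125 -1; 351/250 -66/125 2; 0 0 1]

T = [-44/125 -117/125 -1; 351/250 -66/125 2; 0 0 1]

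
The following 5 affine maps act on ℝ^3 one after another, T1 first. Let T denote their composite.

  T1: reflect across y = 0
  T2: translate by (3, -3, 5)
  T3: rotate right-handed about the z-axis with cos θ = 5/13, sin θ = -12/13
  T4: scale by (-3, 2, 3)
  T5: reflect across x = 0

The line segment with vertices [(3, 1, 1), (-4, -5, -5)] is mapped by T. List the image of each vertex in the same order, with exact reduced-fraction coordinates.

image vertices: (-54/13, -184/13, 18), (57/13, 44/13, 0)

T1 reflect across y = 0: (3, 1, 1) → (3, -1, 1); (-4, -5, -5) → (-4, 5, -5)
T2 translate by (3, -3, 5): (3, -1, 1) → (6, -4, 6); (-4, 5, -5) → (-1, 2, 0)
T3 rotate right-handed about the z-axis with cos θ = 5/13, sin θ = -12/13: (6, -4, 6) → (-18/13, -92/13, 6); (-1, 2, 0) → (19/13, 22/13, 0)
T4 scale by (-3, 2, 3): (-18/13, -92/13, 6) → (54/13, -184/13, 18); (19/13, 22/13, 0) → (-57/13, 44/13, 0)
T5 reflect across x = 0: (54/13, -184/13, 18) → (-54/13, -184/13, 18); (-57/13, 44/13, 0) → (57/13, 44/13, 0)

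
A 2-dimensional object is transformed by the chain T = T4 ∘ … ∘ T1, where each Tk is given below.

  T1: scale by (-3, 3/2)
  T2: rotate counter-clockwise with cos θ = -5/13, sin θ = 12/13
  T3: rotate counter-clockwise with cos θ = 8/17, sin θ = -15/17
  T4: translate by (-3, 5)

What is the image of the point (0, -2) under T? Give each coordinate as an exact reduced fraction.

T(p) = (-150/221, 685/221)

T1 scale by (-3, 3/2): (0, -2) → (0, -3)
T2 rotate counter-clockwise with cos θ = -5/13, sin θ = 12/13: (0, -3) → (36/13, 15/13)
T3 rotate counter-clockwise with cos θ = 8/17, sin θ = -15/17: (36/13, 15/13) → (513/221, -420/221)
T4 translate by (-3, 5): (513/221, -420/221) → (-150/221, 685/221)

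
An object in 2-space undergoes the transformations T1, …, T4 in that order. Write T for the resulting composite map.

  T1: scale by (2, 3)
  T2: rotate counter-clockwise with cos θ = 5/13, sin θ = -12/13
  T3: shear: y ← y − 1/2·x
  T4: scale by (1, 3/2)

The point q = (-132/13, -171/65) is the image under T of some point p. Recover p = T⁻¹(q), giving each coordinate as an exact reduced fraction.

p = (6/5, -4)

T1 = [2 0 0; 0 3 0; 0 0 1]
T2·T1 = [10/13 36/13 0; -24/13 15/13 0; 0 0 1]
T3·…·T1 = [10/13 36/13 0; -29/13 -3/13 0; 0 0 1]
T4·…·T1 = [10/13 36/13 0; -87/26 -9/26 0; 0 0 1]
det M = 9; M⁻¹ = [-1/26 -4/13 0; 29/78 10/117 0; 0 0 1]
M⁻¹ · (-132/13, -171/65)ᵀ = (6/5, -4)ᵀ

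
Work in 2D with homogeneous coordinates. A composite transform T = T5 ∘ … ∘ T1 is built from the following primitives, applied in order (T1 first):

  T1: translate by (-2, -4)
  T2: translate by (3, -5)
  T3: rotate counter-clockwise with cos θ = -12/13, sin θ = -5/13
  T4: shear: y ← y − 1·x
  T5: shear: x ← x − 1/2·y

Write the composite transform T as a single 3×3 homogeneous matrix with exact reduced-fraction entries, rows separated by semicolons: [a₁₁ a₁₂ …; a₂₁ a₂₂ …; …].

T1 = [1 0 -2; 0 1 -4; 0 0 1]
T2·T1 = [1 0 1; 0 1 -9; 0 0 1]
T3·…·T1 = [-12/13 5/13 -57/13; -5/13 -12/13 103/13; 0 0 1]
T4·…·T1 = [-12/13 5/13 -57/13; 7/13 -17/13 160/13; 0 0 1]
T5·…·T1 = [-31/26 27/26 -137/13; 7/13 -17/13 160/13; 0 0 1]

T = [-31/26 27/26 -137/13; 7/13 -17/13 160/13; 0 0 1]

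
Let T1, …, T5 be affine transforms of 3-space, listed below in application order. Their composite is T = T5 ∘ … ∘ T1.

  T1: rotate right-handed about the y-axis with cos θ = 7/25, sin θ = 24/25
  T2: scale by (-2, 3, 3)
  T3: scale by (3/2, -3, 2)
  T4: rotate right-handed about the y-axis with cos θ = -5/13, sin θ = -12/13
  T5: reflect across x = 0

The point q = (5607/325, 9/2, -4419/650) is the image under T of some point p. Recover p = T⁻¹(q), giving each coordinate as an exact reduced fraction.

T1 = [7/25 0 24/25 0; 0 1 0 0; -24/25 0 7/25 0; 0 0 0 1]
T2·T1 = [-14/25 0 -48/25 0; 0 3 0 0; -72/25 0 21/25 0; 0 0 0 1]
T3·…·T1 = [-21/25 0 -72/25 0; 0 -9 0 0; -144/25 0 42/25 0; 0 0 0 1]
T4·…·T1 = [141/25 0 -144/325 0; 0 -9 0 0; 36/25 0 -1074/325 0; 0 0 0 1]
T5·…·T1 = [-141/25 0 144/325 0; 0 -9 0 0; 36/25 0 -1074/325 0; 0 0 0 1]
det M = -162; M⁻¹ = [-179/975 0 -8/325 0; 0 -1/9 0 0; -2/25 0 -47/150 0; 0 0 0 1]
M⁻¹ · (5607/325, 9/2, -4419/650)ᵀ = (-3, -1/2, 3/4)ᵀ

p = (-3, -1/2, 3/4)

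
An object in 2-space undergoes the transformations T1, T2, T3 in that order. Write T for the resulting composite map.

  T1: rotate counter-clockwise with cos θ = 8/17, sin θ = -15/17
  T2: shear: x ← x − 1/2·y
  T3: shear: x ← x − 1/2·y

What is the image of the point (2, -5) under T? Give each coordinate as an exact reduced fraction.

T1 rotate counter-clockwise with cos θ = 8/17, sin θ = -15/17: (2, -5) → (-59/17, -70/17)
T2 shear: x ← x − 1/2·y: (-59/17, -70/17) → (-24/17, -70/17)
T3 shear: x ← x − 1/2·y: (-24/17, -70/17) → (11/17, -70/17)

T(p) = (11/17, -70/17)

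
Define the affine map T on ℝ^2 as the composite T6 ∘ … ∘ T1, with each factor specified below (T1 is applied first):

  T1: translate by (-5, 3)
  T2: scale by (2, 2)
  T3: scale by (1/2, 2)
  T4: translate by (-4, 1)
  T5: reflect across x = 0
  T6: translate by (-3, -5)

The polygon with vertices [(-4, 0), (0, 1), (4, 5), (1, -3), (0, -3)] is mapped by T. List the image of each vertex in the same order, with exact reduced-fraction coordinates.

image vertices: (10, 8), (6, 12), (2, 28), (5, -4), (6, -4)

T1 translate by (-5, 3): (-4, 0) → (-9, 3); (0, 1) → (-5, 4); (4, 5) → (-1, 8); (1, -3) → (-4, 0); (0, -3) → (-5, 0)
T2 scale by (2, 2): (-9, 3) → (-18, 6); (-5, 4) → (-10, 8); (-1, 8) → (-2, 16); (-4, 0) → (-8, 0); (-5, 0) → (-10, 0)
T3 scale by (1/2, 2): (-18, 6) → (-9, 12); (-10, 8) → (-5, 16); (-2, 16) → (-1, 32); (-8, 0) → (-4, 0); (-10, 0) → (-5, 0)
T4 translate by (-4, 1): (-9, 12) → (-13, 13); (-5, 16) → (-9, 17); (-1, 32) → (-5, 33); (-4, 0) → (-8, 1); (-5, 0) → (-9, 1)
T5 reflect across x = 0: (-13, 13) → (13, 13); (-9, 17) → (9, 17); (-5, 33) → (5, 33); (-8, 1) → (8, 1); (-9, 1) → (9, 1)
T6 translate by (-3, -5): (13, 13) → (10, 8); (9, 17) → (6, 12); (5, 33) → (2, 28); (8, 1) → (5, -4); (9, 1) → (6, -4)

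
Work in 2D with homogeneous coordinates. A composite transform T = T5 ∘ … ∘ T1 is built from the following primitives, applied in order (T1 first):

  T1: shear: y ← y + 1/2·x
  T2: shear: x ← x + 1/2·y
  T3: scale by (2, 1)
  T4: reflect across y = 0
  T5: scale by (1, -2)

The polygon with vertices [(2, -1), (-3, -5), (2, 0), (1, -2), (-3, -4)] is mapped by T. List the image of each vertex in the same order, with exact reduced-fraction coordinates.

image vertices: (4, 0), (-25/2, -13), (5, 2), (1/2, -3), (-23/2, -11)

T1 shear: y ← y + 1/2·x: (2, -1) → (2, 0); (-3, -5) → (-3, -13/2); (2, 0) → (2, 1); (1, -2) → (1, -3/2); (-3, -4) → (-3, -11/2)
T2 shear: x ← x + 1/2·y: (2, 0) → (2, 0); (-3, -13/2) → (-25/4, -13/2); (2, 1) → (5/2, 1); (1, -3/2) → (1/4, -3/2); (-3, -11/2) → (-23/4, -11/2)
T3 scale by (2, 1): (2, 0) → (4, 0); (-25/4, -13/2) → (-25/2, -13/2); (5/2, 1) → (5, 1); (1/4, -3/2) → (1/2, -3/2); (-23/4, -11/2) → (-23/2, -11/2)
T4 reflect across y = 0: (4, 0) → (4, 0); (-25/2, -13/2) → (-25/2, 13/2); (5, 1) → (5, -1); (1/2, -3/2) → (1/2, 3/2); (-23/2, -11/2) → (-23/2, 11/2)
T5 scale by (1, -2): (4, 0) → (4, 0); (-25/2, 13/2) → (-25/2, -13); (5, -1) → (5, 2); (1/2, 3/2) → (1/2, -3); (-23/2, 11/2) → (-23/2, -11)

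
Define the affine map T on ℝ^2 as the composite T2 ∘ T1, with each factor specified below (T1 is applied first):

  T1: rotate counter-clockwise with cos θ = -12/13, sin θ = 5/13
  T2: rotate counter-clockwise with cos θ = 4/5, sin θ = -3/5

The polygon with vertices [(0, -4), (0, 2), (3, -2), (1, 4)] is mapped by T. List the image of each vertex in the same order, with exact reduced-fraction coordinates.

T1 rotate counter-clockwise with cos θ = -12/13, sin θ = 5/13: (0, -4) → (20/13, 48/13); (0, 2) → (-10/13, -24/13); (3, -2) → (-2, 3); (1, 4) → (-32/13, -43/13)
T2 rotate counter-clockwise with cos θ = 4/5, sin θ = -3/5: (20/13, 48/13) → (224/65, 132/65); (-10/13, -24/13) → (-112/65, -66/65); (-2, 3) → (1/5, 18/5); (-32/13, -43/13) → (-257/65, -76/65)

image vertices: (224/65, 132/65), (-112/65, -66/65), (1/5, 18/5), (-257/65, -76/65)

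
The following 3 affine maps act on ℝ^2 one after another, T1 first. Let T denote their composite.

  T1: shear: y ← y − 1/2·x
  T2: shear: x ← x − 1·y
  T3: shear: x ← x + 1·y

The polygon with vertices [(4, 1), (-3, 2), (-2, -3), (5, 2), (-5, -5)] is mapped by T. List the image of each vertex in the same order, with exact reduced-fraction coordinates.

image vertices: (4, -1), (-3, 7/2), (-2, -2), (5, -1/2), (-5, -5/2)

T1 shear: y ← y − 1/2·x: (4, 1) → (4, -1); (-3, 2) → (-3, 7/2); (-2, -3) → (-2, -2); (5, 2) → (5, -1/2); (-5, -5) → (-5, -5/2)
T2 shear: x ← x − 1·y: (4, -1) → (5, -1); (-3, 7/2) → (-13/2, 7/2); (-2, -2) → (0, -2); (5, -1/2) → (11/2, -1/2); (-5, -5/2) → (-5/2, -5/2)
T3 shear: x ← x + 1·y: (5, -1) → (4, -1); (-13/2, 7/2) → (-3, 7/2); (0, -2) → (-2, -2); (11/2, -1/2) → (5, -1/2); (-5/2, -5/2) → (-5, -5/2)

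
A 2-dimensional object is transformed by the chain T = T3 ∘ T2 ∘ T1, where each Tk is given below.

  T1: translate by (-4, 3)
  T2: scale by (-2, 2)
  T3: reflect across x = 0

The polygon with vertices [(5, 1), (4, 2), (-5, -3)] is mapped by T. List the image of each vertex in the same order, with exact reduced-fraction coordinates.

image vertices: (2, 8), (0, 10), (-18, 0)

T1 translate by (-4, 3): (5, 1) → (1, 4); (4, 2) → (0, 5); (-5, -3) → (-9, 0)
T2 scale by (-2, 2): (1, 4) → (-2, 8); (0, 5) → (0, 10); (-9, 0) → (18, 0)
T3 reflect across x = 0: (-2, 8) → (2, 8); (0, 10) → (0, 10); (18, 0) → (-18, 0)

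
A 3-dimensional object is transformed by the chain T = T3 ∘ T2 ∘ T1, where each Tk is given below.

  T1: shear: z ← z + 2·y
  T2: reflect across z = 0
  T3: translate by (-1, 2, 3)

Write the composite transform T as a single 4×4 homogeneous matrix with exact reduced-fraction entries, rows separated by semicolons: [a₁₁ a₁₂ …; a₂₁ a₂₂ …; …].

T = [1 0 0 -1; 0 1 0 2; 0 -2 -1 3; 0 0 0 1]

T1 = [1 0 0 0; 0 1 0 0; 0 2 1 0; 0 0 0 1]
T2·T1 = [1 0 0 0; 0 1 0 0; 0 -2 -1 0; 0 0 0 1]
T3·…·T1 = [1 0 0 -1; 0 1 0 2; 0 -2 -1 3; 0 0 0 1]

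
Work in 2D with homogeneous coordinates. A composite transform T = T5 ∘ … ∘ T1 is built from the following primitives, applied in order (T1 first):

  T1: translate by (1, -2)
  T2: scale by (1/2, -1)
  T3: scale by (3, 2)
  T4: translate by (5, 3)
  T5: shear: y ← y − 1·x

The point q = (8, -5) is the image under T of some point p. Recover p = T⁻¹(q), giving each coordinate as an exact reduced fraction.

p = (1, 2)

T1 = [1 0 1; 0 1 -2; 0 0 1]
T2·T1 = [1/2 0 1/2; 0 -1 2; 0 0 1]
T3·…·T1 = [3/2 0 3/2; 0 -2 4; 0 0 1]
T4·…·T1 = [3/2 0 13/2; 0 -2 7; 0 0 1]
T5·…·T1 = [3/2 0 13/2; -3/2 -2 1/2; 0 0 1]
det M = -3; M⁻¹ = [2/3 0 -13/3; -1/2 -1/2 7/2; 0 0 1]
M⁻¹ · (8, -5)ᵀ = (1, 2)ᵀ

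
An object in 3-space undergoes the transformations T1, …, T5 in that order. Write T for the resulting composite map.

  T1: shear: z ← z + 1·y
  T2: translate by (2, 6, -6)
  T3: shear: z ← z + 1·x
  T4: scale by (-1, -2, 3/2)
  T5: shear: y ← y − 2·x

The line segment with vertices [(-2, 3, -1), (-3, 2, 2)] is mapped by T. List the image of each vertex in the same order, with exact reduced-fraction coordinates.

T1 shear: z ← z + 1·y: (-2, 3, -1) → (-2, 3, 2); (-3, 2, 2) → (-3, 2, 4)
T2 translate by (2, 6, -6): (-2, 3, 2) → (0, 9, -4); (-3, 2, 4) → (-1, 8, -2)
T3 shear: z ← z + 1·x: (0, 9, -4) → (0, 9, -4); (-1, 8, -2) → (-1, 8, -3)
T4 scale by (-1, -2, 3/2): (0, 9, -4) → (0, -18, -6); (-1, 8, -3) → (1, -16, -9/2)
T5 shear: y ← y − 2·x: (0, -18, -6) → (0, -18, -6); (1, -16, -9/2) → (1, -18, -9/2)

image vertices: (0, -18, -6), (1, -18, -9/2)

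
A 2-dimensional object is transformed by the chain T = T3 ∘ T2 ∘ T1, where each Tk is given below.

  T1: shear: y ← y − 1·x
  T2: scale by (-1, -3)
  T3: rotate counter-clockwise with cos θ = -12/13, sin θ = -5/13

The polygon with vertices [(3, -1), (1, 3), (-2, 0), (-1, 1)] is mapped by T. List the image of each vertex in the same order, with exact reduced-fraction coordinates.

image vertices: (96/13, -129/13), (-18/13, 77/13), (-54/13, 62/13), (-42/13, 67/13)

T1 shear: y ← y − 1·x: (3, -1) → (3, -4); (1, 3) → (1, 2); (-2, 0) → (-2, 2); (-1, 1) → (-1, 2)
T2 scale by (-1, -3): (3, -4) → (-3, 12); (1, 2) → (-1, -6); (-2, 2) → (2, -6); (-1, 2) → (1, -6)
T3 rotate counter-clockwise with cos θ = -12/13, sin θ = -5/13: (-3, 12) → (96/13, -129/13); (-1, -6) → (-18/13, 77/13); (2, -6) → (-54/13, 62/13); (1, -6) → (-42/13, 67/13)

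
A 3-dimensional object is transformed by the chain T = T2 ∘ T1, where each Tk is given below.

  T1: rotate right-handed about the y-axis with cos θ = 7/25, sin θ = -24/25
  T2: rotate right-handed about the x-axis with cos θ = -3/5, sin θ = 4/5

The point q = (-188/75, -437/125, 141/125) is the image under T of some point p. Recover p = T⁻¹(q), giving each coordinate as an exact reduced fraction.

T1 = [7/25 0 -24/25 0; 0 1 0 0; 24/25 0 7/25 0; 0 0 0 1]
T2·T1 = [7/25 0 -24/25 0; -96/125 -3/5 -28/125 0; -72/125 4/5 -21/125 0; 0 0 0 1]
det M = 1; M⁻¹ = [7/25 -96/125 -72/125 0; 0 -3/5 4/5 0; -24/25 -28/125 -21/125 0; 0 0 0 1]
M⁻¹ · (-188/75, -437/125, 141/125)ᵀ = (4/3, 3, 3)ᵀ

p = (4/3, 3, 3)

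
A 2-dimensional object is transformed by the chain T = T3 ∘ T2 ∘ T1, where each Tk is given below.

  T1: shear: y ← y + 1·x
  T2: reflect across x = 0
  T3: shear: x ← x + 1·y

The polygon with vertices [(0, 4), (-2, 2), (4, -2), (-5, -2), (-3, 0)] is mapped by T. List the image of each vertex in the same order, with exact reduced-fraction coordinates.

T1 shear: y ← y + 1·x: (0, 4) → (0, 4); (-2, 2) → (-2, 0); (4, -2) → (4, 2); (-5, -2) → (-5, -7); (-3, 0) → (-3, -3)
T2 reflect across x = 0: (0, 4) → (0, 4); (-2, 0) → (2, 0); (4, 2) → (-4, 2); (-5, -7) → (5, -7); (-3, -3) → (3, -3)
T3 shear: x ← x + 1·y: (0, 4) → (4, 4); (2, 0) → (2, 0); (-4, 2) → (-2, 2); (5, -7) → (-2, -7); (3, -3) → (0, -3)

image vertices: (4, 4), (2, 0), (-2, 2), (-2, -7), (0, -3)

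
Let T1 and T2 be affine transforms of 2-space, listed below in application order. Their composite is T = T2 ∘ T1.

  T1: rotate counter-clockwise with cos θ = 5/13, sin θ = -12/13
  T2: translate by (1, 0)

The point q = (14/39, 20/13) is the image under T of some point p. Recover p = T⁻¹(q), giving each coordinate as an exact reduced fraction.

p = (-5/3, 0)

T1 = [5/13 12/13 0; -12/13 5/13 0; 0 0 1]
T2·T1 = [5/13 12/13 1; -12/13 5/13 0; 0 0 1]
det M = 1; M⁻¹ = [5/13 -12/13 -5/13; 12/13 5/13 -12/13; 0 0 1]
M⁻¹ · (14/39, 20/13)ᵀ = (-5/3, 0)ᵀ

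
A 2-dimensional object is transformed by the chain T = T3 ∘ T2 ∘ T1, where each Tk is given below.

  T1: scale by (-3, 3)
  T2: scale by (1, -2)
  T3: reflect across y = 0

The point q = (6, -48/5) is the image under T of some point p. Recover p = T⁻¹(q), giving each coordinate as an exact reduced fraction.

p = (-2, -8/5)

T1 = [-3 0 0; 0 3 0; 0 0 1]
T2·T1 = [-3 0 0; 0 -6 0; 0 0 1]
T3·…·T1 = [-3 0 0; 0 6 0; 0 0 1]
det M = -18; M⁻¹ = [-1/3 0 0; 0 1/6 0; 0 0 1]
M⁻¹ · (6, -48/5)ᵀ = (-2, -8/5)ᵀ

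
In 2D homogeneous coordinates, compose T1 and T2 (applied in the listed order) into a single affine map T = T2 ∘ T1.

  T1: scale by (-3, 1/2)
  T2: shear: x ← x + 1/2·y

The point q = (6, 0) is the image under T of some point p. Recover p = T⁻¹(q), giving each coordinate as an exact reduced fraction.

T1 = [-3 0 0; 0 1/2 0; 0 0 1]
T2·T1 = [-3 1/4 0; 0 1/2 0; 0 0 1]
det M = -3/2; M⁻¹ = [-1/3 1/6 0; 0 2 0; 0 0 1]
M⁻¹ · (6, 0)ᵀ = (-2, 0)ᵀ

p = (-2, 0)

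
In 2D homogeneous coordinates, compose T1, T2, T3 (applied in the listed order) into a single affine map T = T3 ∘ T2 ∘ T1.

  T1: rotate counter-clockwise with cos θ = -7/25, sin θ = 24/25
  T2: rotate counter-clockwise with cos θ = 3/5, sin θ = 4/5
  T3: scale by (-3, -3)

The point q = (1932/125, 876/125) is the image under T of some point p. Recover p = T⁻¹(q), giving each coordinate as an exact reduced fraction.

p = (4, 4)

T1 = [-7/25 -24/25 0; 24/25 -7/25 0; 0 0 1]
T2·T1 = [-117/125 -44/125 0; 44/125 -117/125 0; 0 0 1]
T3·…·T1 = [351/125 132/125 0; -132/125 351/125 0; 0 0 1]
det M = 9; M⁻¹ = [39/125 -44/375 0; 44/375 39/125 0; 0 0 1]
M⁻¹ · (1932/125, 876/125)ᵀ = (4, 4)ᵀ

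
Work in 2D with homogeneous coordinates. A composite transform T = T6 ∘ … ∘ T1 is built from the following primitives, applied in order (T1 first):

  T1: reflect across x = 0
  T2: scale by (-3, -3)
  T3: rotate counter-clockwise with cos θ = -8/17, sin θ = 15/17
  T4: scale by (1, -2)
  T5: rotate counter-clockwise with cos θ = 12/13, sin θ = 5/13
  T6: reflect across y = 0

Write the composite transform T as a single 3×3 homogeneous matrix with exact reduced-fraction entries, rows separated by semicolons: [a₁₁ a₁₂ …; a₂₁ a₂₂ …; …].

T1 = [-1 0 0; 0 1 0; 0 0 1]
T2·T1 = [3 0 0; 0 -3 0; 0 0 1]
T3·…·T1 = [-24/17 45/17 0; 45/17 24/17 0; 0 0 1]
T4·…·T1 = [-24/17 45/17 0; -90/17 -48/17 0; 0 0 1]
T5·…·T1 = [162/221 60/17 0; -1200/221 -27/17 0; 0 0 1]
T6·…·T1 = [162/221 60/17 0; 1200/221 27/17 0; 0 0 1]

T = [162/221 60/17 0; 1200/221 27/17 0; 0 0 1]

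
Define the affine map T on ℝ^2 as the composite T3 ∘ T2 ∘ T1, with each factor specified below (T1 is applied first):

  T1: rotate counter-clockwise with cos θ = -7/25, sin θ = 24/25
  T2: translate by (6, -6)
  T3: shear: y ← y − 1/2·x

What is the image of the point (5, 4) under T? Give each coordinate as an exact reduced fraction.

T(p) = (19/25, -27/10)

T1 rotate counter-clockwise with cos θ = -7/25, sin θ = 24/25: (5, 4) → (-131/25, 92/25)
T2 translate by (6, -6): (-131/25, 92/25) → (19/25, -58/25)
T3 shear: y ← y − 1/2·x: (19/25, -58/25) → (19/25, -27/10)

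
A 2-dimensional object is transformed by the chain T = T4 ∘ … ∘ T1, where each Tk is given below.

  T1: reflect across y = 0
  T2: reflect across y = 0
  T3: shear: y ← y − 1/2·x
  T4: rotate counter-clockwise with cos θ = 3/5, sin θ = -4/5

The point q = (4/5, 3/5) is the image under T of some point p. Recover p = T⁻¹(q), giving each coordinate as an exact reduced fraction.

T1 = [1 0 0; 0 -1 0; 0 0 1]
T2·T1 = [1 0 0; 0 1 0; 0 0 1]
T3·…·T1 = [1 0 0; -1/2 1 0; 0 0 1]
T4·…·T1 = [1/5 4/5 0; -11/10 3/5 0; 0 0 1]
det M = 1; M⁻¹ = [3/5 -4/5 0; 11/10 1/5 0; 0 0 1]
M⁻¹ · (4/5, 3/5)ᵀ = (0, 1)ᵀ

p = (0, 1)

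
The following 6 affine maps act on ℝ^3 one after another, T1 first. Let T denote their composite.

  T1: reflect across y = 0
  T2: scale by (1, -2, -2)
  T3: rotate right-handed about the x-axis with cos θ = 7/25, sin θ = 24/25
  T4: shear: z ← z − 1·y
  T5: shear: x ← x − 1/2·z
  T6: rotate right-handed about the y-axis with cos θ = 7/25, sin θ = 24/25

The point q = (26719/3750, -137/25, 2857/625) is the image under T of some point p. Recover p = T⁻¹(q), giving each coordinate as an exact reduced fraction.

p = (5/3, 1/2, -3)

T1 = [1 0 0 0; 0 -1 0 0; 0 0 1 0; 0 0 0 1]
T2·T1 = [1 0 0 0; 0 2 0 0; 0 0 -2 0; 0 0 0 1]
T3·…·T1 = [1 0 0 0; 0 14/25 48/25 0; 0 48/25 -14/25 0; 0 0 0 1]
T4·…·T1 = [1 0 0 0; 0 14/25 48/25 0; 0 34/25 -62/25 0; 0 0 0 1]
T5·…·T1 = [1 -17/25 31/25 0; 0 14/25 48/25 0; 0 34/25 -62/25 0; 0 0 0 1]
T6·…·T1 = [7/25 697/625 -1271/625 0; 0 14/25 48/25 0; -24/25 646/625 -1178/625 0; 0 0 0 1]
det M = -4; M⁻¹ = [19/25 0 -41/50 0; 288/625 31/50 84/625 0; -84/625 17/50 -49/1250 0; 0 0 0 1]
M⁻¹ · (26719/3750, -137/25, 2857/625)ᵀ = (5/3, 1/2, -3)ᵀ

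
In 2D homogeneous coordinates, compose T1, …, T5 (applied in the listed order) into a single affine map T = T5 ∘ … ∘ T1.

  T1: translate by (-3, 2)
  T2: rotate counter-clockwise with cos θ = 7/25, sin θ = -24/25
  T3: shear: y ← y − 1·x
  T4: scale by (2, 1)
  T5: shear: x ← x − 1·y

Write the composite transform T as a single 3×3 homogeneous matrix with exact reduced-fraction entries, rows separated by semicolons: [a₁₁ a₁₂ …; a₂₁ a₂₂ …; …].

T1 = [1 0 -3; 0 1 2; 0 0 1]
T2·T1 = [7/25 24/25 27/25; -24/25 7/25 86/25; 0 0 1]
T3·…·T1 = [7/25 24/25 27/25; -31/25 -17/25 59/25; 0 0 1]
T4·…·T1 = [14/25 48/25 54/25; -31/25 -17/25 59/25; 0 0 1]
T5·…·T1 = [9/5 13/5 -1/5; -31/25 -17/25 59/25; 0 0 1]

T = [9/5 13/5 -1/5; -31/25 -17/25 59/25; 0 0 1]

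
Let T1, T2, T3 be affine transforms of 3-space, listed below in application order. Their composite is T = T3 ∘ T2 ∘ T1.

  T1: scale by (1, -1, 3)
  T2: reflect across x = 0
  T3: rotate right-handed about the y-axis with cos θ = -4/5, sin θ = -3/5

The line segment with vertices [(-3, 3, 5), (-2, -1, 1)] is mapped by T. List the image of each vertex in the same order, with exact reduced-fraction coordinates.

image vertices: (-57/5, -3, -51/5), (-17/5, 1, -6/5)

T1 scale by (1, -1, 3): (-3, 3, 5) → (-3, -3, 15); (-2, -1, 1) → (-2, 1, 3)
T2 reflect across x = 0: (-3, -3, 15) → (3, -3, 15); (-2, 1, 3) → (2, 1, 3)
T3 rotate right-handed about the y-axis with cos θ = -4/5, sin θ = -3/5: (3, -3, 15) → (-57/5, -3, -51/5); (2, 1, 3) → (-17/5, 1, -6/5)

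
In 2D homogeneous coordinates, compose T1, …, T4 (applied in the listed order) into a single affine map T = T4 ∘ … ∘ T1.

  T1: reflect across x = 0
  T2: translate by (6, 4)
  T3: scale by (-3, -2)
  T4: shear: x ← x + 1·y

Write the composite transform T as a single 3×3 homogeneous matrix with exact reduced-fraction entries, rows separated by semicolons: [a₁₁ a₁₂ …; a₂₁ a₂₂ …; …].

T1 = [-1 0 0; 0 1 0; 0 0 1]
T2·T1 = [-1 0 6; 0 1 4; 0 0 1]
T3·…·T1 = [3 0 -18; 0 -2 -8; 0 0 1]
T4·…·T1 = [3 -2 -26; 0 -2 -8; 0 0 1]

T = [3 -2 -26; 0 -2 -8; 0 0 1]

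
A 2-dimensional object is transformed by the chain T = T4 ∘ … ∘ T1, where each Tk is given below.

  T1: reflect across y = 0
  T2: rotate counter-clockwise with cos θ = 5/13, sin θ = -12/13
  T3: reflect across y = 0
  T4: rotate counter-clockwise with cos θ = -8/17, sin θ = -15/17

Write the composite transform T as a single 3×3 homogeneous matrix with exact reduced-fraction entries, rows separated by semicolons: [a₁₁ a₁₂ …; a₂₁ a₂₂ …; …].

T = [140/221 171/221 0; -171/221 140/221 0; 0 0 1]

T1 = [1 0 0; 0 -1 0; 0 0 1]
T2·T1 = [5/13 -12/13 0; -12/13 -5/13 0; 0 0 1]
T3·…·T1 = [5/13 -12/13 0; 12/13 5/13 0; 0 0 1]
T4·…·T1 = [140/221 171/221 0; -171/221 140/221 0; 0 0 1]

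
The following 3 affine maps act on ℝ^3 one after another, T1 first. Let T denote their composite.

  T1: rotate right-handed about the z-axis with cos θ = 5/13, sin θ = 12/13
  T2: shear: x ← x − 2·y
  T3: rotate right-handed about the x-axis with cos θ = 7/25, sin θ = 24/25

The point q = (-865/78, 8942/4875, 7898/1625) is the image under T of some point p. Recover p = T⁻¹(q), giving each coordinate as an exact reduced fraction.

p = (9/2, 8/3, -2/5)

T1 = [5/13 -12/13 0 0; 12/13 5/13 0 0; 0 0 1 0; 0 0 0 1]
T2·T1 = [-19/13 -22/13 0 0; 12/13 5/13 0 0; 0 0 1 0; 0 0 0 1]
T3·…·T1 = [-19/13 -22/13 0 0; 84/325 7/65 -24/25 0; 288/325 24/65 7/25 0; 0 0 0 1]
det M = 1; M⁻¹ = [5/13 154/325 528/325 0; -12/13 -133/325 -456/325 0; 0 -24/25 7/25 0; 0 0 0 1]
M⁻¹ · (-865/78, 8942/4875, 7898/1625)ᵀ = (9/2, 8/3, -2/5)ᵀ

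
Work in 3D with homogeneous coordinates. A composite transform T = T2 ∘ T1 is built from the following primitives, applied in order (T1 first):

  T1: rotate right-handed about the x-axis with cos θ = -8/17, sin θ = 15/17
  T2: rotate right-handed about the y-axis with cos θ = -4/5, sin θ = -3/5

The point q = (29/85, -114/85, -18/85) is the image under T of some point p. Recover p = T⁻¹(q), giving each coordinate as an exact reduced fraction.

T1 = [1 0 0 0; 0 -8/17 -15/17 0; 0 15/17 -8/17 0; 0 0 0 1]
T2·T1 = [-4/5 -9/17 24/85 0; 0 -8/17 -15/17 0; 3/5 -12/17 32/85 0; 0 0 0 1]
det M = 1; M⁻¹ = [-4/5 0 3/5 0; -9/17 -8/17 -12/17 0; 24/85 -15/17 32/85 0; 0 0 0 1]
M⁻¹ · (29/85, -114/85, -18/85)ᵀ = (-2/5, 3/5, 6/5)ᵀ

p = (-2/5, 3/5, 6/5)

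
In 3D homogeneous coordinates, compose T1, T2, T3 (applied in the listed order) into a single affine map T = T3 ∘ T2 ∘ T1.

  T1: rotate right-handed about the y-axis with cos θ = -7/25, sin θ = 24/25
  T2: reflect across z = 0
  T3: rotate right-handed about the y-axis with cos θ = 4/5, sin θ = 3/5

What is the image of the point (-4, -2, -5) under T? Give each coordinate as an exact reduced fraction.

T1 rotate right-handed about the y-axis with cos θ = -7/25, sin θ = 24/25: (-4, -2, -5) → (-92/25, -2, 131/25)
T2 reflect across z = 0: (-92/25, -2, 131/25) → (-92/25, -2, -131/25)
T3 rotate right-handed about the y-axis with cos θ = 4/5, sin θ = 3/5: (-92/25, -2, -131/25) → (-761/125, -2, -248/125)

T(p) = (-761/125, -2, -248/125)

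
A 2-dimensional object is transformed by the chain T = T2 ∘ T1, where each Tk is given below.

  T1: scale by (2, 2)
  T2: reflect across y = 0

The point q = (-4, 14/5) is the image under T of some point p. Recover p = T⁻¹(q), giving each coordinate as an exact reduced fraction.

p = (-2, -7/5)

T1 = [2 0 0; 0 2 0; 0 0 1]
T2·T1 = [2 0 0; 0 -2 0; 0 0 1]
det M = -4; M⁻¹ = [1/2 0 0; 0 -1/2 0; 0 0 1]
M⁻¹ · (-4, 14/5)ᵀ = (-2, -7/5)ᵀ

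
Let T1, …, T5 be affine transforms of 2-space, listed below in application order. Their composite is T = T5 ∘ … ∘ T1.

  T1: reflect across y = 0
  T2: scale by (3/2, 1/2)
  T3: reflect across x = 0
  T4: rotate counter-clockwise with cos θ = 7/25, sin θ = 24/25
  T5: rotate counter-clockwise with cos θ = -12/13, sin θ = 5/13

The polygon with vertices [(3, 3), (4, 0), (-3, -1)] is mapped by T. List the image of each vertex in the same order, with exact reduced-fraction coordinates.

T1 reflect across y = 0: (3, 3) → (3, -3); (4, 0) → (4, 0); (-3, -1) → (-3, 1)
T2 scale by (3/2, 1/2): (3, -3) → (9/2, -3/2); (4, 0) → (6, 0); (-3, 1) → (-9/2, 1/2)
T3 reflect across x = 0: (9/2, -3/2) → (-9/2, -3/2); (6, 0) → (-6, 0); (-9/2, 1/2) → (9/2, 1/2)
T4 rotate counter-clockwise with cos θ = 7/25, sin θ = 24/25: (-9/2, -3/2) → (9/50, -237/50); (-6, 0) → (-42/25, -144/25); (9/2, 1/2) → (39/50, 223/50)
T5 rotate counter-clockwise with cos θ = -12/13, sin θ = 5/13: (9/50, -237/50) → (1077/650, 2889/650); (-42/25, -144/25) → (1224/325, 1518/325); (39/50, 223/50) → (-1583/650, -2481/650)

image vertices: (1077/650, 2889/650), (1224/325, 1518/325), (-1583/650, -2481/650)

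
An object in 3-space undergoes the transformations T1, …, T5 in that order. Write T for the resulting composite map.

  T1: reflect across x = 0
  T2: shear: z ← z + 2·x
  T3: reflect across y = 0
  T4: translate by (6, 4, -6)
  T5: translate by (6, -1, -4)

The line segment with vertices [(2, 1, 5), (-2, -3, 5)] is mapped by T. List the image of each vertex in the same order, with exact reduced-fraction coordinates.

image vertices: (10, 2, -9), (14, 6, -1)

T1 reflect across x = 0: (2, 1, 5) → (-2, 1, 5); (-2, -3, 5) → (2, -3, 5)
T2 shear: z ← z + 2·x: (-2, 1, 5) → (-2, 1, 1); (2, -3, 5) → (2, -3, 9)
T3 reflect across y = 0: (-2, 1, 1) → (-2, -1, 1); (2, -3, 9) → (2, 3, 9)
T4 translate by (6, 4, -6): (-2, -1, 1) → (4, 3, -5); (2, 3, 9) → (8, 7, 3)
T5 translate by (6, -1, -4): (4, 3, -5) → (10, 2, -9); (8, 7, 3) → (14, 6, -1)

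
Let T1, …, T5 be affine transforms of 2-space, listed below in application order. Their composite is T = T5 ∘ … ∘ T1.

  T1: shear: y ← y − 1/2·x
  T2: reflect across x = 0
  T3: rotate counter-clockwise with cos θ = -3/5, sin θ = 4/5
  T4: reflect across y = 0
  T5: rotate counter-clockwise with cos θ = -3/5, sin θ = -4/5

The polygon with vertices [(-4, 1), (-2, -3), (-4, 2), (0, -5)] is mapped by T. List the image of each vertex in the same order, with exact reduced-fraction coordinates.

T1 shear: y ← y − 1/2·x: (-4, 1) → (-4, 3); (-2, -3) → (-2, -2); (-4, 2) → (-4, 4); (0, -5) → (0, -5)
T2 reflect across x = 0: (-4, 3) → (4, 3); (-2, -2) → (2, -2); (-4, 4) → (4, 4); (0, -5) → (0, -5)
T3 rotate counter-clockwise with cos θ = -3/5, sin θ = 4/5: (4, 3) → (-24/5, 7/5); (2, -2) → (2/5, 14/5); (4, 4) → (-28/5, 4/5); (0, -5) → (4, 3)
T4 reflect across y = 0: (-24/5, 7/5) → (-24/5, -7/5); (2/5, 14/5) → (2/5, -14/5); (-28/5, 4/5) → (-28/5, -4/5); (4, 3) → (4, -3)
T5 rotate counter-clockwise with cos θ = -3/5, sin θ = -4/5: (-24/5, -7/5) → (44/25, 117/25); (2/5, -14/5) → (-62/25, 34/25); (-28/5, -4/5) → (68/25, 124/25); (4, -3) → (-24/5, -7/5)

image vertices: (44/25, 117/25), (-62/25, 34/25), (68/25, 124/25), (-24/5, -7/5)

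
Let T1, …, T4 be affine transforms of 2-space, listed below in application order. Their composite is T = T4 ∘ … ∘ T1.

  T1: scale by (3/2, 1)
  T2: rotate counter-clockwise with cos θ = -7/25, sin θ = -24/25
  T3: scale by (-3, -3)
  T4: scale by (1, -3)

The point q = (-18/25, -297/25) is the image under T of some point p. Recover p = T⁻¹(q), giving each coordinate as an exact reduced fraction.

p = (4/5, 3/5)

T1 = [3/2 0 0; 0 1 0; 0 0 1]
T2·T1 = [-21/50 24/25 0; -36/25 -7/25 0; 0 0 1]
T3·…·T1 = [63/50 -72/25 0; 108/25 21/25 0; 0 0 1]
T4·…·T1 = [63/50 -72/25 0; -324/25 -63/25 0; 0 0 1]
det M = -81/2; M⁻¹ = [14/225 -16/225 0; -8/25 -7/225 0; 0 0 1]
M⁻¹ · (-18/25, -297/25)ᵀ = (4/5, 3/5)ᵀ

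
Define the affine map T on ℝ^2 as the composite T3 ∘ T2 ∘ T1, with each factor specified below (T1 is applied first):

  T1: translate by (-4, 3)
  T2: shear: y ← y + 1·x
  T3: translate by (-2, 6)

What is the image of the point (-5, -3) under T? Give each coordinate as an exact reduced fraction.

T1 translate by (-4, 3): (-5, -3) → (-9, 0)
T2 shear: y ← y + 1·x: (-9, 0) → (-9, -9)
T3 translate by (-2, 6): (-9, -9) → (-11, -3)

T(p) = (-11, -3)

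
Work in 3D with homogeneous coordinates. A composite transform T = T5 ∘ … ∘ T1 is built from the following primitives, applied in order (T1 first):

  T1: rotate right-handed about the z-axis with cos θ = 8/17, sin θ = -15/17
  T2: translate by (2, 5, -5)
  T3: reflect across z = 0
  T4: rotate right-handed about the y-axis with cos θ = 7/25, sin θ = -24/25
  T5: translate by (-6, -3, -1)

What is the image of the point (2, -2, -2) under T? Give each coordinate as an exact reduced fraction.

T1 rotate right-handed about the z-axis with cos θ = 8/17, sin θ = -15/17: (2, -2, -2) → (-14/17, -46/17, -2)
T2 translate by (2, 5, -5): (-14/17, -46/17, -2) → (20/17, 39/17, -7)
T3 reflect across z = 0: (20/17, 39/17, -7) → (20/17, 39/17, 7)
T4 rotate right-handed about the y-axis with cos θ = 7/25, sin θ = -24/25: (20/17, 39/17, 7) → (-2716/425, 39/17, 1313/425)
T5 translate by (-6, -3, -1): (-2716/425, 39/17, 1313/425) → (-5266/425, -12/17, 888/425)

T(p) = (-5266/425, -12/17, 888/425)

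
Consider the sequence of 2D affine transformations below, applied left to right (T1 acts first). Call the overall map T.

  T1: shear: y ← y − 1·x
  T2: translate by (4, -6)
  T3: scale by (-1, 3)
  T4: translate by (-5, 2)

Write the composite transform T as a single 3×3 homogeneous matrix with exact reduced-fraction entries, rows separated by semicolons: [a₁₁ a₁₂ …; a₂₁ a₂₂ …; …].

T1 = [1 0 0; -1 1 0; 0 0 1]
T2·T1 = [1 0 4; -1 1 -6; 0 0 1]
T3·…·T1 = [-1 0 -4; -3 3 -18; 0 0 1]
T4·…·T1 = [-1 0 -9; -3 3 -16; 0 0 1]

T = [-1 0 -9; -3 3 -16; 0 0 1]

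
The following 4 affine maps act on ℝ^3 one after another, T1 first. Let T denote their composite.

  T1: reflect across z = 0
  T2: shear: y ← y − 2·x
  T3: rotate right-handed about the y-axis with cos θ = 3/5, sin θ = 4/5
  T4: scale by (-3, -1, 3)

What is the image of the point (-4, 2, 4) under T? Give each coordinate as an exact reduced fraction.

T1 reflect across z = 0: (-4, 2, 4) → (-4, 2, -4)
T2 shear: y ← y − 2·x: (-4, 2, -4) → (-4, 10, -4)
T3 rotate right-handed about the y-axis with cos θ = 3/5, sin θ = 4/5: (-4, 10, -4) → (-28/5, 10, 4/5)
T4 scale by (-3, -1, 3): (-28/5, 10, 4/5) → (84/5, -10, 12/5)

T(p) = (84/5, -10, 12/5)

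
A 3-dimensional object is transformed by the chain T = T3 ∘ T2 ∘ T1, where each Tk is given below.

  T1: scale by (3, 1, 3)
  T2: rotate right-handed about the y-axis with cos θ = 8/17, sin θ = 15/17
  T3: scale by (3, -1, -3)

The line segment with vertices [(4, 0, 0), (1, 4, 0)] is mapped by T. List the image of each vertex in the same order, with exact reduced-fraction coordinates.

T1 scale by (3, 1, 3): (4, 0, 0) → (12, 0, 0); (1, 4, 0) → (3, 4, 0)
T2 rotate right-handed about the y-axis with cos θ = 8/17, sin θ = 15/17: (12, 0, 0) → (96/17, 0, -180/17); (3, 4, 0) → (24/17, 4, -45/17)
T3 scale by (3, -1, -3): (96/17, 0, -180/17) → (288/17, 0, 540/17); (24/17, 4, -45/17) → (72/17, -4, 135/17)

image vertices: (288/17, 0, 540/17), (72/17, -4, 135/17)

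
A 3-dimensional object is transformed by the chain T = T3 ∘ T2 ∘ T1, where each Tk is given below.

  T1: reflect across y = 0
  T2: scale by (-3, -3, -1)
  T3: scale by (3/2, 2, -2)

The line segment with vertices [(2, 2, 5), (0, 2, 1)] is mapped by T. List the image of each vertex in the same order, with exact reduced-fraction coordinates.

image vertices: (-9, 12, 10), (0, 12, 2)

T1 reflect across y = 0: (2, 2, 5) → (2, -2, 5); (0, 2, 1) → (0, -2, 1)
T2 scale by (-3, -3, -1): (2, -2, 5) → (-6, 6, -5); (0, -2, 1) → (0, 6, -1)
T3 scale by (3/2, 2, -2): (-6, 6, -5) → (-9, 12, 10); (0, 6, -1) → (0, 12, 2)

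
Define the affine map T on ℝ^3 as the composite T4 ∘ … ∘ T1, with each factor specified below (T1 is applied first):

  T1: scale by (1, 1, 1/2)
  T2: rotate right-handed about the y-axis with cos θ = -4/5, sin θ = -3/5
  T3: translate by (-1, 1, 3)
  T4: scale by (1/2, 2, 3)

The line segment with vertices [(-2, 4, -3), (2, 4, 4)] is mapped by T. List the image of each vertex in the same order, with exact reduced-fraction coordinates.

T1 scale by (1, 1, 1/2): (-2, 4, -3) → (-2, 4, -3/2); (2, 4, 4) → (2, 4, 2)
T2 rotate right-handed about the y-axis with cos θ = -4/5, sin θ = -3/5: (-2, 4, -3/2) → (5/2, 4, 0); (2, 4, 2) → (-14/5, 4, -2/5)
T3 translate by (-1, 1, 3): (5/2, 4, 0) → (3/2, 5, 3); (-14/5, 4, -2/5) → (-19/5, 5, 13/5)
T4 scale by (1/2, 2, 3): (3/2, 5, 3) → (3/4, 10, 9); (-19/5, 5, 13/5) → (-19/10, 10, 39/5)

image vertices: (3/4, 10, 9), (-19/10, 10, 39/5)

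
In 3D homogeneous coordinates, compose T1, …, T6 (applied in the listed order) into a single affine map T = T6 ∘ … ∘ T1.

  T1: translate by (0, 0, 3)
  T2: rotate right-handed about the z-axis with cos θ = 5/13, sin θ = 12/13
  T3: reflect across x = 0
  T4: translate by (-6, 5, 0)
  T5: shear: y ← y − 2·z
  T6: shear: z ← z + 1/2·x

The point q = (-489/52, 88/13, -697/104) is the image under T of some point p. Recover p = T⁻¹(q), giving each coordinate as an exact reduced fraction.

T1 = [1 0 0 0; 0 1 0 0; 0 0 1 3; 0 0 0 1]
T2·T1 = [5/13 -12/13 0 0; 12/13 5/13 0 0; 0 0 1 3; 0 0 0 1]
T3·…·T1 = [-5/13 12/13 0 0; 12/13 5/13 0 0; 0 0 1 3; 0 0 0 1]
T4·…·T1 = [-5/13 12/13 0 -6; 12/13 5/13 0 5; 0 0 1 3; 0 0 0 1]
T5·…·T1 = [-5/13 12/13 0 -6; 12/13 5/13 -2 -1; 0 0 1 3; 0 0 0 1]
T6·…·T1 = [-5/13 12/13 0 -6; 12/13 5/13 -2 -1; -5/26 6/13 1 0; 0 0 0 1]
det M = -1; M⁻¹ = [-17/13 12/13 24/13 -90/13; 7/13 5/13 10/13 47/13; -1/2 0 1 -3; 0 0 0 1]
M⁻¹ · (-489/52, 88/13, -697/104)ᵀ = (-3/4, -4, -5)ᵀ

p = (-3/4, -4, -5)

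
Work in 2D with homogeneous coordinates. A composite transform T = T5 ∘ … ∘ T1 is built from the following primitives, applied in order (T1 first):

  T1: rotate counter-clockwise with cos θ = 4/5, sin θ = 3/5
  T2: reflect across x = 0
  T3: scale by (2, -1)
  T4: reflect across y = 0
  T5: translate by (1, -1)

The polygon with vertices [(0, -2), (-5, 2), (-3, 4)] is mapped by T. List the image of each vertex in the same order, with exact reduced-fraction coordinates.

image vertices: (-7/5, -13/5), (57/5, -12/5), (53/5, 2/5)

T1 rotate counter-clockwise with cos θ = 4/5, sin θ = 3/5: (0, -2) → (6/5, -8/5); (-5, 2) → (-26/5, -7/5); (-3, 4) → (-24/5, 7/5)
T2 reflect across x = 0: (6/5, -8/5) → (-6/5, -8/5); (-26/5, -7/5) → (26/5, -7/5); (-24/5, 7/5) → (24/5, 7/5)
T3 scale by (2, -1): (-6/5, -8/5) → (-12/5, 8/5); (26/5, -7/5) → (52/5, 7/5); (24/5, 7/5) → (48/5, -7/5)
T4 reflect across y = 0: (-12/5, 8/5) → (-12/5, -8/5); (52/5, 7/5) → (52/5, -7/5); (48/5, -7/5) → (48/5, 7/5)
T5 translate by (1, -1): (-12/5, -8/5) → (-7/5, -13/5); (52/5, -7/5) → (57/5, -12/5); (48/5, 7/5) → (53/5, 2/5)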